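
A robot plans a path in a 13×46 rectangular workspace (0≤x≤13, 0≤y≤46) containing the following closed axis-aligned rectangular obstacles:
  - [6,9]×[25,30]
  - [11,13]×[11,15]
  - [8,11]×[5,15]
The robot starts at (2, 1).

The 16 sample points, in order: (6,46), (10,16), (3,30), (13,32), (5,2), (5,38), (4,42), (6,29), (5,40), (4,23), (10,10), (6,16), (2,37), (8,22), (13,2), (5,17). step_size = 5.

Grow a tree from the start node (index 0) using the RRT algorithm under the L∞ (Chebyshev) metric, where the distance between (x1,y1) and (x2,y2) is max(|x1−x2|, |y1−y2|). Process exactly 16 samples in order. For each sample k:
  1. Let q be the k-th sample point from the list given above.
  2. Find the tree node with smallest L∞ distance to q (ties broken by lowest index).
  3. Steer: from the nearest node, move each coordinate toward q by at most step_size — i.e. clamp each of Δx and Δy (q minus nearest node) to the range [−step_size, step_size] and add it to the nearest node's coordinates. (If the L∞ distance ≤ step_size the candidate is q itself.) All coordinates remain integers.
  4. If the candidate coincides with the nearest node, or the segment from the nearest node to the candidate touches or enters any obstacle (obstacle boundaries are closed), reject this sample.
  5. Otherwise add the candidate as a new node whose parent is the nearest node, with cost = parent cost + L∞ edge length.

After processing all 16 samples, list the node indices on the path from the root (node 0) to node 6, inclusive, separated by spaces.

1. q=(6,46) nearest=0 d=45 new=(6,6) → add node 1 parent=0 cost=5
2. q=(10,16) nearest=1 d=10 new=(10,11) → blocked by [8,11]×[5,15], reject
3. q=(3,30) nearest=1 d=24 new=(3,11) → add node 2 parent=1 cost=10
4. q=(13,32) nearest=2 d=21 new=(8,16) → add node 3 parent=2 cost=15
5. q=(5,2) nearest=0 d=3 new=(5,2) → add node 4 parent=0 cost=3
6. q=(5,38) nearest=3 d=22 new=(5,21) → add node 5 parent=3 cost=20
7. q=(4,42) nearest=5 d=21 new=(4,26) → add node 6 parent=5 cost=25
8. q=(6,29) nearest=6 d=3 new=(6,29) → blocked by [6,9]×[25,30], reject
9. q=(5,40) nearest=6 d=14 new=(5,31) → add node 7 parent=6 cost=30
10. q=(4,23) nearest=5 d=2 new=(4,23) → add node 8 parent=5 cost=22
11. q=(10,10) nearest=1 d=4 new=(10,10) → blocked by [8,11]×[5,15], reject
12. q=(6,16) nearest=3 d=2 new=(6,16) → add node 9 parent=3 cost=17
13. q=(2,37) nearest=7 d=6 new=(2,36) → add node 10 parent=7 cost=35
14. q=(8,22) nearest=5 d=3 new=(8,22) → add node 11 parent=5 cost=23
15. q=(13,2) nearest=1 d=7 new=(11,2) → add node 12 parent=1 cost=10
16. q=(5,17) nearest=9 d=1 new=(5,17) → add node 13 parent=9 cost=18

Path: 0 1 2 3 5 6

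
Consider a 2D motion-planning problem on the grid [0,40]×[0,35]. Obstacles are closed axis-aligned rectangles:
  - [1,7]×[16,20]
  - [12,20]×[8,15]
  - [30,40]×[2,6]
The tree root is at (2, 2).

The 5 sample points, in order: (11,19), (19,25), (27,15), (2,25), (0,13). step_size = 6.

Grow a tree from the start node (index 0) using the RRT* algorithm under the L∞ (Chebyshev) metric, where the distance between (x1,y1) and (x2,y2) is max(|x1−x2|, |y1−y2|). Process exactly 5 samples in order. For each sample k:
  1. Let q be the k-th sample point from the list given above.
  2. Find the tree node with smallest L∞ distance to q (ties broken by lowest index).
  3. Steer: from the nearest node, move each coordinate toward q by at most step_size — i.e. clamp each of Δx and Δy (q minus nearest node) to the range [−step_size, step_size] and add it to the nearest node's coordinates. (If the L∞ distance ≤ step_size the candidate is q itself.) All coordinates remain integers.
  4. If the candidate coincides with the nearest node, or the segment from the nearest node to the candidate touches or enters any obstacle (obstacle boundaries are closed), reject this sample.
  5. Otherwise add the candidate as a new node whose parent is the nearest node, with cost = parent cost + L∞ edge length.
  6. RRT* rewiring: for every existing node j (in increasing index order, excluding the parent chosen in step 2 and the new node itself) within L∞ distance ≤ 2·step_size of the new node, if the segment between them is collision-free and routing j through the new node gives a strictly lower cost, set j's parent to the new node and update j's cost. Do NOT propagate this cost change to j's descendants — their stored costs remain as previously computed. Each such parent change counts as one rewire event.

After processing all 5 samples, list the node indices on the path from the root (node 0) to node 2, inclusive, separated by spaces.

Path: 0 1 2

1. q=(11,19) nearest=0 d=17 new=(8,8) → add node 1 parent=0 cost=6
2. q=(19,25) nearest=1 d=17 new=(14,14) → blocked by [12,20]×[8,15], reject
3. q=(27,15) nearest=1 d=19 new=(14,14) → blocked by [12,20]×[8,15], reject
4. q=(2,25) nearest=1 d=17 new=(2,14) → add node 2 parent=1 cost=12
5. q=(0,13) nearest=2 d=2 new=(0,13) → add node 3 parent=2 cost=14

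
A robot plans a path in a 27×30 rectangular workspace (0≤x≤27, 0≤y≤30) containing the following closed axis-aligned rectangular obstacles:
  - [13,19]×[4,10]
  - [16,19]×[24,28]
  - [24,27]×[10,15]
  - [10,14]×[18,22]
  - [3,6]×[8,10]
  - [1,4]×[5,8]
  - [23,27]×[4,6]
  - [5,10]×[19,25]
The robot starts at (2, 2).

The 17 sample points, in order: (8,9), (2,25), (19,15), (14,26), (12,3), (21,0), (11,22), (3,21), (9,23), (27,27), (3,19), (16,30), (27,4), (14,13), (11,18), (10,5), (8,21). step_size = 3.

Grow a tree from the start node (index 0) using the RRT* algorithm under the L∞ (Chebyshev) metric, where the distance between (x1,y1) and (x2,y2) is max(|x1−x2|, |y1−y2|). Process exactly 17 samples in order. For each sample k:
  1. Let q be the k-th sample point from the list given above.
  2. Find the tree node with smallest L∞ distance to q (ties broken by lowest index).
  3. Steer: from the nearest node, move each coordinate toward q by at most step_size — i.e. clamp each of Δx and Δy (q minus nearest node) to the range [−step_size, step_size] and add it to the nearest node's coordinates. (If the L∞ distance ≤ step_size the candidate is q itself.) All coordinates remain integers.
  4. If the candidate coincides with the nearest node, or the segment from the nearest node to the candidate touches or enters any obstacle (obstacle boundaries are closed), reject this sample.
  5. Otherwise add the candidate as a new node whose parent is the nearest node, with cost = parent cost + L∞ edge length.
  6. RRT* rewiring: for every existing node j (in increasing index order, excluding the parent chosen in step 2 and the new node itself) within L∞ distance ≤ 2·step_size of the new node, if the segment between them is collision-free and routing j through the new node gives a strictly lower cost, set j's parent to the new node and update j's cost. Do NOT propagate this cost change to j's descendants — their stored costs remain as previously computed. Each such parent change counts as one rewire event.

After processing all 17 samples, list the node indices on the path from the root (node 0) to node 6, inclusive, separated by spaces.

1. q=(8,9) nearest=0 d=7 new=(5,5) → add node 1 parent=0 cost=3
2. q=(2,25) nearest=1 d=20 new=(2,8) → blocked by [1,4]×[5,8], reject
3. q=(19,15) nearest=1 d=14 new=(8,8) → add node 2 parent=1 cost=6
4. q=(14,26) nearest=2 d=18 new=(11,11) → add node 3 parent=2 cost=9
5. q=(12,3) nearest=2 d=5 new=(11,5) → add node 4 parent=2 cost=9
6. q=(21,0) nearest=4 d=10 new=(14,2) → add node 5 parent=4 cost=12
7. q=(11,22) nearest=3 d=11 new=(11,14) → add node 6 parent=3 cost=12
8. q=(3,21) nearest=6 d=8 new=(8,17) → add node 7 parent=6 cost=15
9. q=(9,23) nearest=7 d=6 new=(9,20) → blocked by [5,10]×[19,25], reject
10. q=(27,27) nearest=3 d=16 new=(14,14) → add node 8 parent=3 cost=12
11. q=(3,19) nearest=7 d=5 new=(5,19) → blocked by [5,10]×[19,25], reject
12. q=(16,30) nearest=7 d=13 new=(11,20) → blocked by [10,14]×[18,22], reject
13. q=(27,4) nearest=5 d=13 new=(17,4) → blocked by [13,19]×[4,10], reject
14. q=(14,13) nearest=8 d=1 new=(14,13) → add node 9 parent=8 cost=13
15. q=(11,18) nearest=7 d=3 new=(11,18) → blocked by [10,14]×[18,22], reject
16. q=(10,5) nearest=4 d=1 new=(10,5) → add node 10 parent=4 cost=10
17. q=(8,21) nearest=7 d=4 new=(8,20) → blocked by [5,10]×[19,25], reject

Path: 0 1 2 3 6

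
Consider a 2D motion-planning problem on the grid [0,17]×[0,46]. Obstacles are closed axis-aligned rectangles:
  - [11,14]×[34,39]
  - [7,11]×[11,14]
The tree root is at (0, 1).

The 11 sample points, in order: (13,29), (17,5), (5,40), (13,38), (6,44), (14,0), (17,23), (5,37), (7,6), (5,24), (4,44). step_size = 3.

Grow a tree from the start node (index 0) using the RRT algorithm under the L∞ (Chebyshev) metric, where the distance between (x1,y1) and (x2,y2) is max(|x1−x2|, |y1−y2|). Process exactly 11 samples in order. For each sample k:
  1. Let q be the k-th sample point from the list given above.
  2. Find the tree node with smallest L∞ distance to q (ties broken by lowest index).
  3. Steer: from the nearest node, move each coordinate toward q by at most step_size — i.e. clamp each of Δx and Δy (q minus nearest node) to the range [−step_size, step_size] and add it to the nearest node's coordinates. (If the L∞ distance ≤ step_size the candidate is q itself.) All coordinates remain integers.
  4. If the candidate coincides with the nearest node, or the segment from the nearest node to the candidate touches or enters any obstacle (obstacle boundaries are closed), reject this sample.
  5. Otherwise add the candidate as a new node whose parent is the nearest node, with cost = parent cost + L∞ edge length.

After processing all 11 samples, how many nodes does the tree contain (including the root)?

Node count: 10

1. q=(13,29) nearest=0 d=28 new=(3,4) → add node 1 parent=0 cost=3
2. q=(17,5) nearest=1 d=14 new=(6,5) → add node 2 parent=1 cost=6
3. q=(5,40) nearest=2 d=35 new=(5,8) → add node 3 parent=2 cost=9
4. q=(13,38) nearest=3 d=30 new=(8,11) → blocked by [7,11]×[11,14], reject
5. q=(6,44) nearest=3 d=36 new=(6,11) → add node 4 parent=3 cost=12
6. q=(14,0) nearest=2 d=8 new=(9,2) → add node 5 parent=2 cost=9
7. q=(17,23) nearest=4 d=12 new=(9,14) → blocked by [7,11]×[11,14], reject
8. q=(5,37) nearest=4 d=26 new=(5,14) → add node 6 parent=4 cost=15
9. q=(7,6) nearest=2 d=1 new=(7,6) → add node 7 parent=2 cost=7
10. q=(5,24) nearest=6 d=10 new=(5,17) → add node 8 parent=6 cost=18
11. q=(4,44) nearest=8 d=27 new=(4,20) → add node 9 parent=8 cost=21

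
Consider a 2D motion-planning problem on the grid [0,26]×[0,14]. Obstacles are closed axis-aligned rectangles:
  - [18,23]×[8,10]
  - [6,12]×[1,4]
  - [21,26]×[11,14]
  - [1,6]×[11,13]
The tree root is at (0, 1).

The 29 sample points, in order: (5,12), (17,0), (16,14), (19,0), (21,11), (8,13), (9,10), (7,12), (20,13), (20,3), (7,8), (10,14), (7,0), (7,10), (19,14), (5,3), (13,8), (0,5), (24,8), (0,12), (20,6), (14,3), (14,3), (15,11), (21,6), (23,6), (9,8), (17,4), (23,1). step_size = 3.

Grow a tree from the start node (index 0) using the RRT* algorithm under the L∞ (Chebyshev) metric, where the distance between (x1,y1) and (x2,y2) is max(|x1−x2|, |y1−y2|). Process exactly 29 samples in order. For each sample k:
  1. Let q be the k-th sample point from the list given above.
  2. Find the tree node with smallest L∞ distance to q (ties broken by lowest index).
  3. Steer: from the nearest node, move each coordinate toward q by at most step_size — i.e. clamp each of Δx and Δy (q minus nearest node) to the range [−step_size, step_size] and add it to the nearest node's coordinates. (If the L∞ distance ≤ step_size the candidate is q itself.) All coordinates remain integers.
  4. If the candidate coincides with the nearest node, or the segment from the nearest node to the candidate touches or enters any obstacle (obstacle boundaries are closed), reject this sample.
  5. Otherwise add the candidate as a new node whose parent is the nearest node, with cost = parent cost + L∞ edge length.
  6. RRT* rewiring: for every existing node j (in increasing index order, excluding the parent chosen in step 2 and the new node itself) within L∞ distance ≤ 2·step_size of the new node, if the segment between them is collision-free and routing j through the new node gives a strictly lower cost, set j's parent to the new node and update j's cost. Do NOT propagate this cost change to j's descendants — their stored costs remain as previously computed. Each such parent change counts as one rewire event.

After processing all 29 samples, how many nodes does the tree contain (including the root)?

1. q=(5,12) nearest=0 d=11 new=(3,4) → add node 1 parent=0 cost=3
2. q=(17,0) nearest=1 d=14 new=(6,1) → blocked by [6,12]×[1,4], reject
3. q=(16,14) nearest=1 d=13 new=(6,7) → add node 2 parent=1 cost=6
4. q=(19,0) nearest=2 d=13 new=(9,4) → blocked by [6,12]×[1,4], reject
5. q=(21,11) nearest=2 d=15 new=(9,10) → add node 3 parent=2 cost=9
6. q=(8,13) nearest=3 d=3 new=(8,13) → add node 4 parent=3 cost=12
7. q=(9,10) nearest=3 d=0 → coincident, reject
8. q=(7,12) nearest=4 d=1 new=(7,12) → add node 5 parent=4 cost=13
9. q=(20,13) nearest=3 d=11 new=(12,13) → add node 6 parent=3 cost=12
10. q=(20,3) nearest=6 d=10 new=(15,10) → add node 7 parent=6 cost=15
11. q=(7,8) nearest=2 d=1 new=(7,8) → add node 8 parent=2 cost=7; rewire 5→8 (11<13)
12. q=(10,14) nearest=4 d=2 new=(10,14) → add node 9 parent=4 cost=14
13. q=(7,0) nearest=1 d=4 new=(6,1) → blocked by [6,12]×[1,4], reject
14. q=(7,10) nearest=3 d=2 new=(7,10) → add node 10 parent=3 cost=11
15. q=(19,14) nearest=7 d=4 new=(18,13) → add node 11 parent=7 cost=18
16. q=(5,3) nearest=1 d=2 new=(5,3) → add node 12 parent=1 cost=5
17. q=(13,8) nearest=7 d=2 new=(13,8) → add node 13 parent=7 cost=17
18. q=(0,5) nearest=1 d=3 new=(0,5) → add node 14 parent=1 cost=6
19. q=(24,8) nearest=11 d=6 new=(21,10) → blocked by [18,23]×[8,10], reject
20. q=(0,12) nearest=2 d=6 new=(3,10) → add node 15 parent=2 cost=9
21. q=(20,6) nearest=7 d=5 new=(18,7) → add node 16 parent=7 cost=18
22. q=(14,3) nearest=16 d=4 new=(15,4) → add node 17 parent=16 cost=21
23. q=(14,3) nearest=17 d=1 new=(14,3) → add node 18 parent=17 cost=22
24. q=(15,11) nearest=7 d=1 new=(15,11) → add node 19 parent=7 cost=16
25. q=(21,6) nearest=16 d=3 new=(21,6) → add node 20 parent=16 cost=21
26. q=(23,6) nearest=20 d=2 new=(23,6) → add node 21 parent=20 cost=23
27. q=(9,8) nearest=3 d=2 new=(9,8) → add node 22 parent=3 cost=11; rewire 13→22 (15<17); rewire 17→22 (17<21); rewire 18→22 (16<22)
28. q=(17,4) nearest=17 d=2 new=(17,4) → add node 23 parent=17 cost=19
29. q=(23,1) nearest=20 d=5 new=(23,3) → add node 24 parent=20 cost=24

Node count: 25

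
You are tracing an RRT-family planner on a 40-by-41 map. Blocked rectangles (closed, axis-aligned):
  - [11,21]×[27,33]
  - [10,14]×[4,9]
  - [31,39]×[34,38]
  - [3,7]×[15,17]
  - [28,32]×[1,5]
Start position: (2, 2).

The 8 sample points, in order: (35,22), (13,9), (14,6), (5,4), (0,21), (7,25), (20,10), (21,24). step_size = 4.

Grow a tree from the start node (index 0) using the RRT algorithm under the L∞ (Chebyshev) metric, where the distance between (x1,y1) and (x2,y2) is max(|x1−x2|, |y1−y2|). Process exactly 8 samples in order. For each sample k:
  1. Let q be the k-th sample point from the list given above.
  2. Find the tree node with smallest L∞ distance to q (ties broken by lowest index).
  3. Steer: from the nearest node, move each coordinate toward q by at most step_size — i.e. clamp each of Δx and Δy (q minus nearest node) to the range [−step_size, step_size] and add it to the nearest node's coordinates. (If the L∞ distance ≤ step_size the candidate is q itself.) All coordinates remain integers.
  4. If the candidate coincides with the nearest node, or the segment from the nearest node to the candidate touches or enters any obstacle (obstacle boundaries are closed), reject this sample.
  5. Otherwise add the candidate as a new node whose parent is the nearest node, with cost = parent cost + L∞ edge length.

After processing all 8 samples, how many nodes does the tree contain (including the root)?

1. q=(35,22) nearest=0 d=33 new=(6,6) → add node 1 parent=0 cost=4
2. q=(13,9) nearest=1 d=7 new=(10,9) → blocked by [10,14]×[4,9], reject
3. q=(14,6) nearest=1 d=8 new=(10,6) → blocked by [10,14]×[4,9], reject
4. q=(5,4) nearest=1 d=2 new=(5,4) → add node 2 parent=1 cost=6
5. q=(0,21) nearest=1 d=15 new=(2,10) → add node 3 parent=1 cost=8
6. q=(7,25) nearest=3 d=15 new=(6,14) → add node 4 parent=3 cost=12
7. q=(20,10) nearest=1 d=14 new=(10,10) → add node 5 parent=1 cost=8
8. q=(21,24) nearest=5 d=14 new=(14,14) → add node 6 parent=5 cost=12

Node count: 7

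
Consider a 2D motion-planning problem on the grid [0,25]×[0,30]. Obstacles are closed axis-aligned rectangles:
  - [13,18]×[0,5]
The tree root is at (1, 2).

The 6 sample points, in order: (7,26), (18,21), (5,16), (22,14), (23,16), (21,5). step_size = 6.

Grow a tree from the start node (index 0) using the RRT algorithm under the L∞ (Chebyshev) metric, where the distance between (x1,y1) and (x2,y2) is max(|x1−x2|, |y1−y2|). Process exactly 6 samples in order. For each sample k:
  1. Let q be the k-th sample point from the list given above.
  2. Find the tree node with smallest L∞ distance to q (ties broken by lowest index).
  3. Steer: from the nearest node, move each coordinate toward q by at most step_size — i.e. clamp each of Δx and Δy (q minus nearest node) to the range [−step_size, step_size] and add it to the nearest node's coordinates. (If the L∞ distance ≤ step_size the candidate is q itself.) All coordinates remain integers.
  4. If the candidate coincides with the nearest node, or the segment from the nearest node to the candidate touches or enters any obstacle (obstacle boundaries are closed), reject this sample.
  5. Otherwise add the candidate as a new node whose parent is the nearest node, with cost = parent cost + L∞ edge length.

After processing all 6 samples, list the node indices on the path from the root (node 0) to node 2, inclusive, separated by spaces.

1. q=(7,26) nearest=0 d=24 new=(7,8) → add node 1 parent=0 cost=6
2. q=(18,21) nearest=1 d=13 new=(13,14) → add node 2 parent=1 cost=12
3. q=(5,16) nearest=1 d=8 new=(5,14) → add node 3 parent=1 cost=12
4. q=(22,14) nearest=2 d=9 new=(19,14) → add node 4 parent=2 cost=18
5. q=(23,16) nearest=4 d=4 new=(23,16) → add node 5 parent=4 cost=22
6. q=(21,5) nearest=2 d=9 new=(19,8) → add node 6 parent=2 cost=18

Path: 0 1 2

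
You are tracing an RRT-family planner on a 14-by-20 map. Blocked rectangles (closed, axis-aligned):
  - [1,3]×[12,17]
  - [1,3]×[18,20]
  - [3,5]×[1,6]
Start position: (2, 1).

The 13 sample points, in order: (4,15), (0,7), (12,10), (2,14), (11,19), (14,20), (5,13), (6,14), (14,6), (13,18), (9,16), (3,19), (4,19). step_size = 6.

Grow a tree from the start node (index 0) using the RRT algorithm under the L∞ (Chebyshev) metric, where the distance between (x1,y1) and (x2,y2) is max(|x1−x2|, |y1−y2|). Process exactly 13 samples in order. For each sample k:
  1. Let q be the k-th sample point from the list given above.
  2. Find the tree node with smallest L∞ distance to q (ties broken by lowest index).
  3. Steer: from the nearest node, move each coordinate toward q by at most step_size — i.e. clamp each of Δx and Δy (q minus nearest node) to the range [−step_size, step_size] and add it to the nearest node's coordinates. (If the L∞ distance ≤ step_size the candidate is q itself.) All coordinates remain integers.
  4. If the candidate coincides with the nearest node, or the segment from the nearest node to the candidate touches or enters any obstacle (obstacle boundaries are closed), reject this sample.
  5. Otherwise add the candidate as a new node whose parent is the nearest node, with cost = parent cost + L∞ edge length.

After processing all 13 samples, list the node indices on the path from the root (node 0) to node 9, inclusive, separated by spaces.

1. q=(4,15) nearest=0 d=14 new=(4,7) → blocked by [3,5]×[1,6], reject
2. q=(0,7) nearest=0 d=6 new=(0,7) → add node 1 parent=0 cost=6
3. q=(12,10) nearest=0 d=10 new=(8,7) → blocked by [3,5]×[1,6], reject
4. q=(2,14) nearest=1 d=7 new=(2,13) → blocked by [1,3]×[12,17], reject
5. q=(11,19) nearest=1 d=12 new=(6,13) → add node 2 parent=1 cost=12
6. q=(14,20) nearest=2 d=8 new=(12,19) → add node 3 parent=2 cost=18
7. q=(5,13) nearest=2 d=1 new=(5,13) → add node 4 parent=2 cost=13
8. q=(6,14) nearest=2 d=1 new=(6,14) → add node 5 parent=2 cost=13
9. q=(14,6) nearest=2 d=8 new=(12,7) → add node 6 parent=2 cost=18
10. q=(13,18) nearest=3 d=1 new=(13,18) → add node 7 parent=3 cost=19
11. q=(9,16) nearest=2 d=3 new=(9,16) → add node 8 parent=2 cost=15
12. q=(3,19) nearest=5 d=5 new=(3,19) → blocked by [1,3]×[18,20], reject
13. q=(4,19) nearest=5 d=5 new=(4,19) → add node 9 parent=5 cost=18

Path: 0 1 2 5 9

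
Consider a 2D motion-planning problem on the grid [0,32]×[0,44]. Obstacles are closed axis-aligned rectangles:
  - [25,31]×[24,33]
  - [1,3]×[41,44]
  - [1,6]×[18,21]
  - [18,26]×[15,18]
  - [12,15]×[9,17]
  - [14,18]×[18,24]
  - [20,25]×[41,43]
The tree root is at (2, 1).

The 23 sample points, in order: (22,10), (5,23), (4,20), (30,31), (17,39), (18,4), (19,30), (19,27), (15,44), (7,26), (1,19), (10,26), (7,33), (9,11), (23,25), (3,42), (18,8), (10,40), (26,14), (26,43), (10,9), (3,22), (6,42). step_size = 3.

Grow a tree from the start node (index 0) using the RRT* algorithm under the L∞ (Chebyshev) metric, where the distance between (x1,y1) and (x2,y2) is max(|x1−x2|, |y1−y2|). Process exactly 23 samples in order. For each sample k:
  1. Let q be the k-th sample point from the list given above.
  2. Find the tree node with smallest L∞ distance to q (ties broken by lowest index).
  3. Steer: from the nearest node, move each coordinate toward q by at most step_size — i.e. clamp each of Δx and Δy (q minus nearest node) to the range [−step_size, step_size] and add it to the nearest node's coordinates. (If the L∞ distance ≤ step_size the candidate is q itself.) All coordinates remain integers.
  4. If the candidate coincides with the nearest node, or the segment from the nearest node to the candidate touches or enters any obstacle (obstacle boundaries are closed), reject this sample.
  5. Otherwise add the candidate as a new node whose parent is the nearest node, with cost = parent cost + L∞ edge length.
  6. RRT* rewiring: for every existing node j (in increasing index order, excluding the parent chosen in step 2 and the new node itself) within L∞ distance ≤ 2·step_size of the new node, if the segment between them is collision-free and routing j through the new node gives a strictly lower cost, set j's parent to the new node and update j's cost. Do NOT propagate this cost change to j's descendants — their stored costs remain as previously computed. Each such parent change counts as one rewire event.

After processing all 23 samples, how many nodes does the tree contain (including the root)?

1. q=(22,10) nearest=0 d=20 new=(5,4) → add node 1 parent=0 cost=3
2. q=(5,23) nearest=1 d=19 new=(5,7) → add node 2 parent=1 cost=6
3. q=(4,20) nearest=2 d=13 new=(4,10) → add node 3 parent=2 cost=9
4. q=(30,31) nearest=2 d=25 new=(8,10) → add node 4 parent=2 cost=9
5. q=(17,39) nearest=3 d=29 new=(7,13) → add node 5 parent=3 cost=12
6. q=(18,4) nearest=4 d=10 new=(11,7) → add node 6 parent=4 cost=12
7. q=(19,30) nearest=5 d=17 new=(10,16) → add node 7 parent=5 cost=15
8. q=(19,27) nearest=7 d=11 new=(13,19) → add node 8 parent=7 cost=18
9. q=(15,44) nearest=8 d=25 new=(15,22) → blocked by [14,18]×[18,24], reject
10. q=(7,26) nearest=8 d=7 new=(10,22) → add node 9 parent=8 cost=21
11. q=(1,19) nearest=5 d=6 new=(4,16) → add node 10 parent=5 cost=15
12. q=(10,26) nearest=9 d=4 new=(10,25) → add node 11 parent=9 cost=24
13. q=(7,33) nearest=11 d=8 new=(7,28) → add node 12 parent=11 cost=27
14. q=(9,11) nearest=4 d=1 new=(9,11) → add node 13 parent=4 cost=10
15. q=(23,25) nearest=8 d=10 new=(16,22) → blocked by [14,18]×[18,24], reject
16. q=(3,42) nearest=12 d=14 new=(4,31) → add node 14 parent=12 cost=30
17. q=(18,8) nearest=6 d=7 new=(14,8) → add node 15 parent=6 cost=15
18. q=(10,40) nearest=14 d=9 new=(7,34) → add node 16 parent=14 cost=33
19. q=(26,14) nearest=15 d=12 new=(17,11) → blocked by [12,15]×[9,17], reject
20. q=(26,43) nearest=11 d=18 new=(13,28) → add node 17 parent=11 cost=27
21. q=(10,9) nearest=4 d=2 new=(10,9) → add node 18 parent=4 cost=11
22. q=(3,22) nearest=10 d=6 new=(3,19) → blocked by [1,6]×[18,21], reject
23. q=(6,42) nearest=16 d=8 new=(6,37) → add node 19 parent=16 cost=36

Node count: 20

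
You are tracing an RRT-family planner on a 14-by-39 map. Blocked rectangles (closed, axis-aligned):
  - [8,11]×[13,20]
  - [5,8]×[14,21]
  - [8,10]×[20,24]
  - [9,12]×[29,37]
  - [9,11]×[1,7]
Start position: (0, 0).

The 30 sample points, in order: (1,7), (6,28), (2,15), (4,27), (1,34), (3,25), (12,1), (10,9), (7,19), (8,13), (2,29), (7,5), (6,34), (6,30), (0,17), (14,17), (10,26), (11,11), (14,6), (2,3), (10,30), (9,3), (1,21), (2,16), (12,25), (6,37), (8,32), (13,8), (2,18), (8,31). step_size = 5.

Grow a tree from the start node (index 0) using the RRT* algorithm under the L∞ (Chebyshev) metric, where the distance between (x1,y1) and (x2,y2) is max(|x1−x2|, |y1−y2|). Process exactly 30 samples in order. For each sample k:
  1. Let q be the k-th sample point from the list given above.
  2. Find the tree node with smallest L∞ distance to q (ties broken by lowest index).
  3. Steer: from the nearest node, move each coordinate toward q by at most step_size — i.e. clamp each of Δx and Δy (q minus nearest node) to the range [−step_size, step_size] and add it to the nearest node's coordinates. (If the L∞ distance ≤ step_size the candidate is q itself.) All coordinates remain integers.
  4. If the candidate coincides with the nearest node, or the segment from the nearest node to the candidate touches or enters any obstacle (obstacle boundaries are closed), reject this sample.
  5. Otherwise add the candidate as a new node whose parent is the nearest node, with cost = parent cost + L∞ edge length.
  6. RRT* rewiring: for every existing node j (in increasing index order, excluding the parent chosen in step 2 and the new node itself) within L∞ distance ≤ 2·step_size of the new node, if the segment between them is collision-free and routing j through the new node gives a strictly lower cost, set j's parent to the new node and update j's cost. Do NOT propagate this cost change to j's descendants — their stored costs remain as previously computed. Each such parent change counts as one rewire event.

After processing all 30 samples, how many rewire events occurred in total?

1. q=(1,7) nearest=0 d=7 new=(1,5) → add node 1 parent=0 cost=5
2. q=(6,28) nearest=1 d=23 new=(6,10) → add node 2 parent=1 cost=10
3. q=(2,15) nearest=2 d=5 new=(2,15) → add node 3 parent=2 cost=15
4. q=(4,27) nearest=3 d=12 new=(4,20) → add node 4 parent=3 cost=20
5. q=(1,34) nearest=4 d=14 new=(1,25) → add node 5 parent=4 cost=25
6. q=(3,25) nearest=5 d=2 new=(3,25) → add node 6 parent=5 cost=27
7. q=(12,1) nearest=2 d=9 new=(11,5) → blocked by [9,11]×[1,7], reject
8. q=(10,9) nearest=2 d=4 new=(10,9) → add node 7 parent=2 cost=14
9. q=(7,19) nearest=4 d=3 new=(7,19) → blocked by [5,8]×[14,21], reject
10. q=(8,13) nearest=2 d=3 new=(8,13) → blocked by [8,11]×[13,20], reject
11. q=(2,29) nearest=5 d=4 new=(2,29) → add node 8 parent=5 cost=29
12. q=(7,5) nearest=7 d=4 new=(7,5) → add node 9 parent=7 cost=18
13. q=(6,34) nearest=8 d=5 new=(6,34) → add node 10 parent=8 cost=34
14. q=(6,30) nearest=8 d=4 new=(6,30) → add node 11 parent=8 cost=33
15. q=(0,17) nearest=3 d=2 new=(0,17) → add node 12 parent=3 cost=17; rewire 6→12 (25<27)
16. q=(14,17) nearest=2 d=8 new=(11,15) → blocked by [8,11]×[13,20], reject
17. q=(10,26) nearest=11 d=4 new=(10,26) → add node 13 parent=11 cost=37
18. q=(11,11) nearest=7 d=2 new=(11,11) → add node 14 parent=7 cost=16
19. q=(14,6) nearest=7 d=4 new=(14,6) → add node 15 parent=7 cost=18
20. q=(2,3) nearest=1 d=2 new=(2,3) → add node 16 parent=1 cost=7; rewire 9→16 (12<18)
21. q=(10,30) nearest=10 d=4 new=(10,30) → blocked by [9,12]×[29,37], reject
22. q=(9,3) nearest=9 d=2 new=(9,3) → blocked by [9,11]×[1,7], reject
23. q=(1,21) nearest=4 d=3 new=(1,21) → add node 17 parent=4 cost=23; rewire 11→17 (32<33); rewire 13→17 (32<37)
24. q=(2,16) nearest=3 d=1 new=(2,16) → add node 18 parent=3 cost=16; rewire 17→18 (21<23)
25. q=(12,25) nearest=13 d=2 new=(12,25) → add node 19 parent=13 cost=34
26. q=(6,37) nearest=10 d=3 new=(6,37) → add node 20 parent=10 cost=37
27. q=(8,32) nearest=10 d=2 new=(8,32) → add node 21 parent=10 cost=36
28. q=(13,8) nearest=15 d=2 new=(13,8) → add node 22 parent=15 cost=20
29. q=(2,18) nearest=4 d=2 new=(2,18) → add node 23 parent=4 cost=22
30. q=(8,31) nearest=21 d=1 new=(8,31) → add node 24 parent=21 cost=37

Rewire events: 5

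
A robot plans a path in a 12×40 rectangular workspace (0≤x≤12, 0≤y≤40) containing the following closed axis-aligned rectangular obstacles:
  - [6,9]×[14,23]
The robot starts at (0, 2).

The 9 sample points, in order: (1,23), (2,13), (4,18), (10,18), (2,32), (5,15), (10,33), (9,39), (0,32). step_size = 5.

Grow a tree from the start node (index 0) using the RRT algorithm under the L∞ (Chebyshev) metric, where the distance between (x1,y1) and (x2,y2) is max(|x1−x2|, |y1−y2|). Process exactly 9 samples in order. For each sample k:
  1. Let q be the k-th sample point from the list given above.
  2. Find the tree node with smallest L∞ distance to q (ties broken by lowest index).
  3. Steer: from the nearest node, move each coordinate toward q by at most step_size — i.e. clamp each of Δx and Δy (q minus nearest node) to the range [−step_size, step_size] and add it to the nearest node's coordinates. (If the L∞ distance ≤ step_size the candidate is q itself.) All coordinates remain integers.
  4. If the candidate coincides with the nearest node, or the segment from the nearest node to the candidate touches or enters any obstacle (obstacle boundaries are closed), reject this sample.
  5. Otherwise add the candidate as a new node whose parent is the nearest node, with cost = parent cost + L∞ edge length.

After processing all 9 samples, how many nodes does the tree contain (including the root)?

Node count: 9

1. q=(1,23) nearest=0 d=21 new=(1,7) → add node 1 parent=0 cost=5
2. q=(2,13) nearest=1 d=6 new=(2,12) → add node 2 parent=1 cost=10
3. q=(4,18) nearest=2 d=6 new=(4,17) → add node 3 parent=2 cost=15
4. q=(10,18) nearest=3 d=6 new=(9,18) → blocked by [6,9]×[14,23], reject
5. q=(2,32) nearest=3 d=15 new=(2,22) → add node 4 parent=3 cost=20
6. q=(5,15) nearest=3 d=2 new=(5,15) → add node 5 parent=3 cost=17
7. q=(10,33) nearest=4 d=11 new=(7,27) → add node 6 parent=4 cost=25
8. q=(9,39) nearest=6 d=12 new=(9,32) → add node 7 parent=6 cost=30
9. q=(0,32) nearest=6 d=7 new=(2,32) → add node 8 parent=6 cost=30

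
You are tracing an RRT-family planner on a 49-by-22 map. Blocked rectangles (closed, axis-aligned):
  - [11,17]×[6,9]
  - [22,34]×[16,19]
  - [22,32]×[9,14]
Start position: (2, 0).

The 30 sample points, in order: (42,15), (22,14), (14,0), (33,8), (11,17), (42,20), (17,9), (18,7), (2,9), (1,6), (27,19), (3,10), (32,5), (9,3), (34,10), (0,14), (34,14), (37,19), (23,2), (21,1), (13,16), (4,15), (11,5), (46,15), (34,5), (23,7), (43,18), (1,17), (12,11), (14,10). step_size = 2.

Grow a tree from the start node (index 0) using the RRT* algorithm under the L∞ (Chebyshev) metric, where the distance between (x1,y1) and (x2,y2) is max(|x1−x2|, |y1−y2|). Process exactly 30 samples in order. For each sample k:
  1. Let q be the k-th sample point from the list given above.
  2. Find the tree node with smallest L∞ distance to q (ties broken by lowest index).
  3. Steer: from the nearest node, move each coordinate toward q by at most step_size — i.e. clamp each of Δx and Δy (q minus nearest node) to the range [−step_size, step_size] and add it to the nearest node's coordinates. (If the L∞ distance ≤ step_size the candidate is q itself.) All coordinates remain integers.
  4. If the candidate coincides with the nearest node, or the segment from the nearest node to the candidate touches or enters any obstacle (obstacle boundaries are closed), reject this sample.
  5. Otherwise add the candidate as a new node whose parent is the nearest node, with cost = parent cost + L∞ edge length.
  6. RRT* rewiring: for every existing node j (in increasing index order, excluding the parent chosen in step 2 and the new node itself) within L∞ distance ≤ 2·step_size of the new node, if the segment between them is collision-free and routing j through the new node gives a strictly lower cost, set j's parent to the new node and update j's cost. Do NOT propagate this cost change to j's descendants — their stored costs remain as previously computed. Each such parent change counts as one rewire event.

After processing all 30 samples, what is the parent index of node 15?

1. q=(42,15) nearest=0 d=40 new=(4,2) → add node 1 parent=0 cost=2
2. q=(22,14) nearest=1 d=18 new=(6,4) → add node 2 parent=1 cost=4
3. q=(14,0) nearest=2 d=8 new=(8,2) → add node 3 parent=2 cost=6
4. q=(33,8) nearest=3 d=25 new=(10,4) → add node 4 parent=3 cost=8
5. q=(11,17) nearest=2 d=13 new=(8,6) → add node 5 parent=2 cost=6
6. q=(42,20) nearest=4 d=32 new=(12,6) → blocked by [11,17]×[6,9], reject
7. q=(17,9) nearest=4 d=7 new=(12,6) → blocked by [11,17]×[6,9], reject
8. q=(18,7) nearest=4 d=8 new=(12,6) → blocked by [11,17]×[6,9], reject
9. q=(2,9) nearest=2 d=5 new=(4,6) → add node 6 parent=2 cost=6
10. q=(1,6) nearest=6 d=3 new=(2,6) → add node 7 parent=6 cost=8
11. q=(27,19) nearest=4 d=17 new=(12,6) → blocked by [11,17]×[6,9], reject
12. q=(3,10) nearest=6 d=4 new=(3,8) → add node 8 parent=6 cost=8
13. q=(32,5) nearest=4 d=22 new=(12,5) → add node 9 parent=4 cost=10
14. q=(9,3) nearest=3 d=1 new=(9,3) → add node 10 parent=3 cost=7
15. q=(34,10) nearest=9 d=22 new=(14,7) → blocked by [11,17]×[6,9], reject
16. q=(0,14) nearest=8 d=6 new=(1,10) → add node 11 parent=8 cost=10
17. q=(34,14) nearest=9 d=22 new=(14,7) → blocked by [11,17]×[6,9], reject
18. q=(37,19) nearest=9 d=25 new=(14,7) → blocked by [11,17]×[6,9], reject
19. q=(23,2) nearest=9 d=11 new=(14,3) → add node 12 parent=9 cost=12
20. q=(21,1) nearest=12 d=7 new=(16,1) → add node 13 parent=12 cost=14
21. q=(13,16) nearest=5 d=10 new=(10,8) → add node 14 parent=5 cost=8
22. q=(4,15) nearest=11 d=5 new=(3,12) → add node 15 parent=11 cost=12
23. q=(11,5) nearest=4 d=1 new=(11,5) → add node 16 parent=4 cost=9
24. q=(46,15) nearest=13 d=30 new=(18,3) → add node 17 parent=13 cost=16
25. q=(34,5) nearest=17 d=16 new=(20,5) → add node 18 parent=17 cost=18
26. q=(23,7) nearest=18 d=3 new=(22,7) → add node 19 parent=18 cost=20
27. q=(43,18) nearest=19 d=21 new=(24,9) → blocked by [22,32]×[9,14], reject
28. q=(1,17) nearest=15 d=5 new=(1,14) → add node 20 parent=15 cost=14
29. q=(12,11) nearest=14 d=3 new=(12,10) → blocked by [11,17]×[6,9], reject
30. q=(14,10) nearest=14 d=4 new=(12,10) → blocked by [11,17]×[6,9], reject

Parent of node 15: 11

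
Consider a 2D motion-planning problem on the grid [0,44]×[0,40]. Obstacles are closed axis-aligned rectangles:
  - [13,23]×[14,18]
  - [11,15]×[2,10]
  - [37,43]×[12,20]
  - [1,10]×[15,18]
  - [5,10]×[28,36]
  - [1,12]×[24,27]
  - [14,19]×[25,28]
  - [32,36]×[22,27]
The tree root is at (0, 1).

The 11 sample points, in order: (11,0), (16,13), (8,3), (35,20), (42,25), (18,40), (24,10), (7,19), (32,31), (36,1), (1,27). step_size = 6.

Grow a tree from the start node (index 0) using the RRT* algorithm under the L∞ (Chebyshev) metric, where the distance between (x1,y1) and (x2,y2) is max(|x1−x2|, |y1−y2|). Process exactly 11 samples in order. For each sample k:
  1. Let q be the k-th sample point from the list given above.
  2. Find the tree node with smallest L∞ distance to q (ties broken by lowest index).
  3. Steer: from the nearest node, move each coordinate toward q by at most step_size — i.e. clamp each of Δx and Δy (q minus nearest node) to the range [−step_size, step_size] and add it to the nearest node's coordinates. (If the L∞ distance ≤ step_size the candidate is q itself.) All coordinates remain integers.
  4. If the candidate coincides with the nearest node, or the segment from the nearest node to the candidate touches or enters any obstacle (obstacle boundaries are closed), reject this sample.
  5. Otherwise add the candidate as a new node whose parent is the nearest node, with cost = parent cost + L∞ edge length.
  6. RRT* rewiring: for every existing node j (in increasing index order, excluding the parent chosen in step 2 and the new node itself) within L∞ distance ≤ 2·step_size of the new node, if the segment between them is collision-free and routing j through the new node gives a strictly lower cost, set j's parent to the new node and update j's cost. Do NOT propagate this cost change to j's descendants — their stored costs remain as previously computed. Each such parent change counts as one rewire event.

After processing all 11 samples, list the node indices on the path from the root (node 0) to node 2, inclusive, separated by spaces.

1. q=(11,0) nearest=0 d=11 new=(6,0) → add node 1 parent=0 cost=6
2. q=(16,13) nearest=1 d=13 new=(12,6) → blocked by [11,15]×[2,10], reject
3. q=(8,3) nearest=1 d=3 new=(8,3) → add node 2 parent=1 cost=9
4. q=(35,20) nearest=2 d=27 new=(14,9) → blocked by [11,15]×[2,10], reject
5. q=(42,25) nearest=2 d=34 new=(14,9) → blocked by [11,15]×[2,10], reject
6. q=(18,40) nearest=2 d=37 new=(14,9) → blocked by [11,15]×[2,10], reject
7. q=(24,10) nearest=2 d=16 new=(14,9) → blocked by [11,15]×[2,10], reject
8. q=(7,19) nearest=2 d=16 new=(7,9) → add node 3 parent=2 cost=15
9. q=(32,31) nearest=3 d=25 new=(13,15) → blocked by [13,23]×[14,18], reject
10. q=(36,1) nearest=2 d=28 new=(14,1) → blocked by [11,15]×[2,10], reject
11. q=(1,27) nearest=3 d=18 new=(1,15) → blocked by [1,10]×[15,18], reject

Path: 0 1 2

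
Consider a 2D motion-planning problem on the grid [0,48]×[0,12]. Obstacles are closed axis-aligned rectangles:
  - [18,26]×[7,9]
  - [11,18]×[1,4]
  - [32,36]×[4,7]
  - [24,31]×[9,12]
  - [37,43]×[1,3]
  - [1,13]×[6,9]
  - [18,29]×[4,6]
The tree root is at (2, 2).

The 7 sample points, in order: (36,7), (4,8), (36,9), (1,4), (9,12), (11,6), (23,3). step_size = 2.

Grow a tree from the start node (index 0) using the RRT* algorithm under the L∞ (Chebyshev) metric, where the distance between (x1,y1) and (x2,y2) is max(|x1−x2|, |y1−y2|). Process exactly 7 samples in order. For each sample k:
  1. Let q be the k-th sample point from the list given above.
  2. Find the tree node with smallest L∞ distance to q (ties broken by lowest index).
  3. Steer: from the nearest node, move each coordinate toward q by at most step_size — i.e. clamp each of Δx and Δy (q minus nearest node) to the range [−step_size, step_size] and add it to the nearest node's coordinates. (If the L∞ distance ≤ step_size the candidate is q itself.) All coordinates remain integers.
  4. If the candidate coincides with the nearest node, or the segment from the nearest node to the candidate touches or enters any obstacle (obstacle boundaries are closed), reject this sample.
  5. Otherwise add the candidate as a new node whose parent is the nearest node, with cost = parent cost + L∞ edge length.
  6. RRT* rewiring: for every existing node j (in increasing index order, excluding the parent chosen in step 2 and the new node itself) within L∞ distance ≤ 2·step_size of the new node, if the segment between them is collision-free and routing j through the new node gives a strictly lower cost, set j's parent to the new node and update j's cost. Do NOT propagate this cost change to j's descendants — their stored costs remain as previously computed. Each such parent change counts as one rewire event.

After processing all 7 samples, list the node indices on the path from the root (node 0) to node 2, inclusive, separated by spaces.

Path: 0 2

1. q=(36,7) nearest=0 d=34 new=(4,4) → add node 1 parent=0 cost=2
2. q=(4,8) nearest=1 d=4 new=(4,6) → blocked by [1,13]×[6,9], reject
3. q=(36,9) nearest=1 d=32 new=(6,6) → blocked by [1,13]×[6,9], reject
4. q=(1,4) nearest=0 d=2 new=(1,4) → add node 2 parent=0 cost=2
5. q=(9,12) nearest=1 d=8 new=(6,6) → blocked by [1,13]×[6,9], reject
6. q=(11,6) nearest=1 d=7 new=(6,6) → blocked by [1,13]×[6,9], reject
7. q=(23,3) nearest=1 d=19 new=(6,3) → add node 3 parent=1 cost=4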